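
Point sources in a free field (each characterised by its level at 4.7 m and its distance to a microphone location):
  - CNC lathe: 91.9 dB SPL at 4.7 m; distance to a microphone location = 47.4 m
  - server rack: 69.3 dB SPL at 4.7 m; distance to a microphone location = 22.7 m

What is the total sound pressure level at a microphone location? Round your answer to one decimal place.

Propagate each source to the receiver with L = L_ref − 20·log₁₀(r/r_ref), then add intensities.
CNC lathe: 91.9 − 20·log₁₀(47.4/4.7) = 91.9 − 20.07 = 71.83 dB SPL.
server rack: 69.3 − 20·log₁₀(22.7/4.7) = 69.3 − 13.68 = 55.62 dB SPL.
Σ 10^(L/10) = 1.559e+07 → L_total = 10·log₁₀(1.559e+07) = 71.93 dB SPL.

71.9 dB SPL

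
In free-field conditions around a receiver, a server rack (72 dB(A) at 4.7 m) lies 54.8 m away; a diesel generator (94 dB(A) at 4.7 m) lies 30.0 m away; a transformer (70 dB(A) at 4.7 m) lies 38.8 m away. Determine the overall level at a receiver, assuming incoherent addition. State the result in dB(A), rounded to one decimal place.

77.9 dB(A)

Propagate each source to the receiver with L = L_ref − 20·log₁₀(r/r_ref), then add intensities.
server rack: 72 − 20·log₁₀(54.8/4.7) = 72 − 21.33 = 50.67 dB(A).
diesel generator: 94 − 20·log₁₀(30.0/4.7) = 94 − 16.10 = 77.90 dB(A).
transformer: 70 − 20·log₁₀(38.8/4.7) = 70 − 18.33 = 51.67 dB(A).
Σ 10^(L/10) = 6.192e+07 → L_total = 10·log₁₀(6.192e+07) = 77.92 dB(A).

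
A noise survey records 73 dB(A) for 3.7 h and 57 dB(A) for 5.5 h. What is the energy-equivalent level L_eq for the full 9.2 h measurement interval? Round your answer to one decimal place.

69.2 dB(A)

Weight each interval's intensity by its duration and average over T = 9.2 h:
Σ tᵢ·10^(Lᵢ/10) = 3.7·10^(73/10) + 5.5·10^(57/10) = 7.658e+07.
L_eq = 10·log₁₀(7.658e+07/9.2) = 69.20 dB(A).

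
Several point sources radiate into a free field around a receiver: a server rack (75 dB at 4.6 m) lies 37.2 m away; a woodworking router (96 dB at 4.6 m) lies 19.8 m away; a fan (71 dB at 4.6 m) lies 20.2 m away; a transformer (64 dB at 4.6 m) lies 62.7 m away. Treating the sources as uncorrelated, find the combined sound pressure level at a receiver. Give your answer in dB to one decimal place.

83.3 dB

Apply inverse-square spreading to bring every level to the receiver, then sum 10^(L/10).
server rack: 75 − 20·log₁₀(37.2/4.6) = 75 − 18.16 = 56.84 dB.
woodworking router: 96 − 20·log₁₀(19.8/4.6) = 96 − 12.68 = 83.32 dB.
fan: 71 − 20·log₁₀(20.2/4.6) = 71 − 12.85 = 58.15 dB.
transformer: 64 − 20·log₁₀(62.7/4.6) = 64 − 22.69 = 41.31 dB.
Σ 10^(L/10) = 2.160e+08 → L_total = 10·log₁₀(2.160e+08) = 83.35 dB.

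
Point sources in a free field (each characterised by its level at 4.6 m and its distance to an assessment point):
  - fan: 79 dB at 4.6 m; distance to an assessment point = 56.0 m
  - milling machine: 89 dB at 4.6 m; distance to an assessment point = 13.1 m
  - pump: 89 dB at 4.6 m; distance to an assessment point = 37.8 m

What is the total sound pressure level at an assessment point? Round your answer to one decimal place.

80.4 dB

Apply inverse-square spreading to bring every level to the receiver, then sum 10^(L/10).
fan: 79 − 20·log₁₀(56.0/4.6) = 79 − 21.71 = 57.29 dB.
milling machine: 89 − 20·log₁₀(13.1/4.6) = 89 − 9.09 = 79.91 dB.
pump: 89 − 20·log₁₀(37.8/4.6) = 89 − 18.29 = 70.71 dB.
Σ 10^(L/10) = 1.102e+08 → L_total = 10·log₁₀(1.102e+08) = 80.42 dB.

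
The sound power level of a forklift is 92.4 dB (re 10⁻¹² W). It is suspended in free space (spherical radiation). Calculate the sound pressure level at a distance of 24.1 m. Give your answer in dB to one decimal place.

53.8 dB

The power spreads over a sphere of area 4π·r², so L_p = L_w − 10·log₁₀(4π·r²).
4π·r² = 7299 m², 10·log₁₀ of that is 38.632 dB.
L_p = 92.4 − 38.632 = 53.77 dB.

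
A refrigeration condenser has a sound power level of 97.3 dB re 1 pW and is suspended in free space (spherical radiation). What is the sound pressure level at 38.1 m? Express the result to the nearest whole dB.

55 dB

L_p = L_w − 10·log₁₀(4π·r²) with r = 38.1 m.
4π·r² = 1.824e+04 m², 10·log₁₀ of that is 42.611 dB.
L_p = 97.3 − 42.611 = 54.69 dB.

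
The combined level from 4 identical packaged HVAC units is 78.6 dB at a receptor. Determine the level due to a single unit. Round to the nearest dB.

73 dB

Dividing the total intensity by 4 lowers the level by 10·log₁₀ 4 = 6.021 dB: L₁ = 78.6 − 6.021.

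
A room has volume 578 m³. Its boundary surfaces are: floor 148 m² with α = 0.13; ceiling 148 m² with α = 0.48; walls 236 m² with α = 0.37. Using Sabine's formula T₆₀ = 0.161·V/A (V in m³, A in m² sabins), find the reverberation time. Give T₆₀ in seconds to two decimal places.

Total absorption A = 148·0.13 + 148·0.48 + 236·0.37 = 177.60 m² sabins.
T₆₀ = 0.161 × 578 / 177.60 = 0.524 s.

0.52 s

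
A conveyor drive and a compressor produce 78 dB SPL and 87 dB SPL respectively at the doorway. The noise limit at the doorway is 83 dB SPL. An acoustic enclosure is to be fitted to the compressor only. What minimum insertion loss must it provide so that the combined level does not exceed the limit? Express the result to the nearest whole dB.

6 dB

Fixed contribution from the other source: Σ 10^(L/10) = 10^(78/10) = 6.310e+07 (78.00 dB SPL).
The limit corresponds to 10^(83/10) = 1.995e+08; subtracting the fixed part leaves 1.364e+08 for the compressor, i.e. 81.35 dB SPL.
So the compressor must be reduced from 87 to 81.35 dB SPL: IL = 5.65 dB.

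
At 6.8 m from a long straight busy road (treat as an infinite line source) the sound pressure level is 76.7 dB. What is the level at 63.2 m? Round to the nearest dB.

For a line source, L₂ = L₁ − 10·log₁₀(r₂/r₁).
L₂ = 76.7 − 10·log₁₀(63.2/6.8) = 76.7 − 9.682 = 67.02 dB.

67 dB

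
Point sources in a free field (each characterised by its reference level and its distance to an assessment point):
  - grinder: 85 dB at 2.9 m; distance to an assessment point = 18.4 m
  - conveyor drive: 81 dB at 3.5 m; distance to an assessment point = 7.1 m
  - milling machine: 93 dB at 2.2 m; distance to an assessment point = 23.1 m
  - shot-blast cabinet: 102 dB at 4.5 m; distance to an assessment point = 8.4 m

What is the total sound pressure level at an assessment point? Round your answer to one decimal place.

Apply inverse-square spreading to bring every level to the receiver, then sum 10^(L/10).
grinder: 85 − 20·log₁₀(18.4/2.9) = 85 − 16.05 = 68.95 dB.
conveyor drive: 81 − 20·log₁₀(7.1/3.5) = 81 − 6.14 = 74.86 dB.
milling machine: 93 − 20·log₁₀(23.1/2.2) = 93 − 20.42 = 72.58 dB.
shot-blast cabinet: 102 − 20·log₁₀(8.4/4.5) = 102 − 5.42 = 96.58 dB.
Σ 10^(L/10) = 4.605e+09 → L_total = 10·log₁₀(4.605e+09) = 96.63 dB.

96.6 dB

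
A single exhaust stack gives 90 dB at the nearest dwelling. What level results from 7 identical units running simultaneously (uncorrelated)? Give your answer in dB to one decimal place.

L_total = L₁ + 10·log₁₀ N for N identical incoherent sources.
L_total = 90 + 10·log₁₀(7) = 90 + 8.451 = 98.45 dB.

98.5 dB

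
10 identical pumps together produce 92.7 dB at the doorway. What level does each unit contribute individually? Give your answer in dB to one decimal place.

82.7 dB

10 equal contributions raise the level by 10·log₁₀ 10 = 10.000 dB, so each unit alone gives 92.7 − 10.000.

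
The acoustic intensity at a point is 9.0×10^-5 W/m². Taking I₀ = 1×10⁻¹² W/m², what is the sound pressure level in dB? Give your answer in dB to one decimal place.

I/I₀ = 9.0×10^-5/10⁻¹² = 9.0×10^7, and L = 10·log₁₀(I/I₀).
L = 10·(0.9542 + 7) = 79.54 dB.

79.5 dB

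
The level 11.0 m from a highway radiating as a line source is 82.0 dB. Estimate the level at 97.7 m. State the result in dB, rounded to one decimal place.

Line-source attenuation: ΔL = 10·log₁₀(r₂/r₁) = 10·log₁₀(97.7/11.0) = 9.485 dB.
L₂ = 82.0 − 10·log₁₀(97.7/11.0) = 82.0 − 9.485 = 72.51 dB.

72.5 dB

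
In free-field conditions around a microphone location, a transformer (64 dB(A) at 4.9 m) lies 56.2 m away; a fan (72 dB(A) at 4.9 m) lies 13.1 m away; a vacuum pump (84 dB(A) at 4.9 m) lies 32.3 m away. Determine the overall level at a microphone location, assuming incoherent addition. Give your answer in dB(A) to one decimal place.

69.0 dB(A)

Propagate each source to the receiver with L = L_ref − 20·log₁₀(r/r_ref), then add intensities.
transformer: 64 − 20·log₁₀(56.2/4.9) = 64 − 21.19 = 42.81 dB(A).
fan: 72 − 20·log₁₀(13.1/4.9) = 72 − 8.54 = 63.46 dB(A).
vacuum pump: 84 − 20·log₁₀(32.3/4.9) = 84 − 16.38 = 67.62 dB(A).
Σ 10^(L/10) = 8.017e+06 → L_total = 10·log₁₀(8.017e+06) = 69.04 dB(A).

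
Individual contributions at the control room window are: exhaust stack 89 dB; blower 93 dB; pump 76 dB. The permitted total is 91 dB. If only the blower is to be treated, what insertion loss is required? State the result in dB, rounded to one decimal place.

6.7 dB

Fixed contribution from the other sources: Σ 10^(L/10) = 10^(89/10) + 10^(76/10) = 8.341e+08 (89.21 dB).
The limit corresponds to 10^(91/10) = 1.259e+09; subtracting the fixed part leaves 4.248e+08 for the blower, i.e. 86.28 dB.
So the blower must be reduced from 93 to 86.28 dB: IL = 6.72 dB.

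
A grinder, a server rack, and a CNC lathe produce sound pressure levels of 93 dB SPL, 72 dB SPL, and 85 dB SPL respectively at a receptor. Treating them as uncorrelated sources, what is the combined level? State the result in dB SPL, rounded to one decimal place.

93.7 dB SPL

For uncorrelated sources the intensities add, so convert each level to linear form, sum, and take 10·log₁₀ of the total.
Σ 10^(L/10) = 10^(93/10) + 10^(72/10) + 10^(85/10) = 2.327e+09.
L_total = 10·log₁₀(2.327e+09) = 93.67 dB SPL.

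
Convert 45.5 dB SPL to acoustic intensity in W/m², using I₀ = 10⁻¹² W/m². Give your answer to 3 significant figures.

3.55e-08 W/m²

I/I₀ = 10^(45.5/10) = 3.548e+04, so I = 3.548e+04 × 10⁻¹² W/m².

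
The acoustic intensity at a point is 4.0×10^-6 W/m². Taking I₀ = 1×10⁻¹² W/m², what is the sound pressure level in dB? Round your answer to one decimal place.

66.0 dB

Dividing by I₀ shifts the exponent by 12: I/I₀ = 4.0×10^6.
L = 10·(0.6021 + 6) = 66.02 dB.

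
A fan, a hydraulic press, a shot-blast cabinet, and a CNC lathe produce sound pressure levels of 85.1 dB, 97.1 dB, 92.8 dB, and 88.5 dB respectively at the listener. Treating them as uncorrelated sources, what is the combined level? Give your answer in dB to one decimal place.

99.1 dB

Incoherent sources combine by intensity addition: L_total = 10·log₁₀(Σ 10^(L_i/10)).
Σ 10^(L/10) = 10^(85.1/10) + 10^(97.1/10) + 10^(92.8/10) + 10^(88.5/10) = 8.066e+09.
L_total = 10·log₁₀(8.066e+09) = 99.07 dB.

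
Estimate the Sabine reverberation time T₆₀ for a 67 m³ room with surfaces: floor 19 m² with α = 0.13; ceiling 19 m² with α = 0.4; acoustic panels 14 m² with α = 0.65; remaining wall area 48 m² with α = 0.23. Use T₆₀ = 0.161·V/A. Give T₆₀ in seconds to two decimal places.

A = Σ Sᵢαᵢ = 19·0.13 + 19·0.4 + 14·0.65 + 48·0.23 = 30.21 m².
T₆₀ = 0.161 × 67 / 30.21 = 0.357 s.

0.36 s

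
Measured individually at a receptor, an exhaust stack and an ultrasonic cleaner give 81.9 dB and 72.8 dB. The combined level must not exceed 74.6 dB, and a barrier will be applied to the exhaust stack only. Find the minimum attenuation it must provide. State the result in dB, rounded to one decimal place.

Fixed contribution from the other source: Σ 10^(L/10) = 10^(72.8/10) = 1.905e+07 (72.80 dB).
The limit corresponds to 10^(74.6/10) = 2.884e+07; subtracting the fixed part leaves 9.786e+06 for the exhaust stack, i.e. 69.91 dB.
So the exhaust stack must be reduced from 81.9 to 69.91 dB: IL = 11.99 dB.

12.0 dB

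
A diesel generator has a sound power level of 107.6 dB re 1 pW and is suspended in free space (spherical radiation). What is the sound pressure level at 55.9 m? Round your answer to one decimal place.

L_p = L_w − 10·log₁₀(4π·r²) with r = 55.9 m.
4π·r² = 3.927e+04 m², 10·log₁₀ of that is 45.940 dB.
L_p = 107.6 − 45.940 = 61.66 dB.

61.7 dB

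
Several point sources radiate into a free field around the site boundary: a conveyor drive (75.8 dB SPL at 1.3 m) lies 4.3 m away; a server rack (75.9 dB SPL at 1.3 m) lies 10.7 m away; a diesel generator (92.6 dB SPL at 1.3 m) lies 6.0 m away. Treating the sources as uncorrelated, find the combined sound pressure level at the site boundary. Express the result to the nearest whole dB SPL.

80 dB SPL

Propagate each source to the receiver with L = L_ref − 20·log₁₀(r/r_ref), then add intensities.
conveyor drive: 75.8 − 20·log₁₀(4.3/1.3) = 75.8 − 10.39 = 65.41 dB SPL.
server rack: 75.9 − 20·log₁₀(10.7/1.3) = 75.9 − 18.31 = 57.59 dB SPL.
diesel generator: 92.6 − 20·log₁₀(6.0/1.3) = 92.6 − 13.28 = 79.32 dB SPL.
Σ 10^(L/10) = 8.947e+07 → L_total = 10·log₁₀(8.947e+07) = 79.52 dB SPL.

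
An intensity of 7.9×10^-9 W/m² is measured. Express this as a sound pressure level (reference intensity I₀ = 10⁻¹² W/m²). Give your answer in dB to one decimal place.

39.0 dB

L = 10·log₁₀(I/I₀) = 10·log₁₀(7.9×10^-9/10⁻¹²) = 10·log₁₀(7.9×10^3).
L = 10·(0.8976 + 3) = 38.98 dB.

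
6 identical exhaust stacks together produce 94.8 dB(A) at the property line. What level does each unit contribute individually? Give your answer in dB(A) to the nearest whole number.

For N identical incoherent sources L_total = L₁ + 10·log₁₀ N, so L₁ = 94.8 − 10·log₁₀(6) = 94.8 − 7.782.

87 dB(A)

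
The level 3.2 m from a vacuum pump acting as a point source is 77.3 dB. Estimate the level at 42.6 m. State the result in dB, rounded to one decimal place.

54.8 dB

Spherical spreading from a point source gives a 20·log₁₀(r₂/r₁) drop.
L₂ = 77.3 − 20·log₁₀(42.6/3.2) = 77.3 − 22.485 = 54.81 dB.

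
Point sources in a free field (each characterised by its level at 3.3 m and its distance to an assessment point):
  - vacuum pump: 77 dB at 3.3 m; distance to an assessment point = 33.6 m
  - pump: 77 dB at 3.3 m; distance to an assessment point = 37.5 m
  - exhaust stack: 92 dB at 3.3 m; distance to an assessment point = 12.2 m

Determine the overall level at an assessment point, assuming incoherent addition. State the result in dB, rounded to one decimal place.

Propagate each source to the receiver with L = L_ref − 20·log₁₀(r/r_ref), then add intensities.
vacuum pump: 77 − 20·log₁₀(33.6/3.3) = 77 − 20.16 = 56.84 dB.
pump: 77 − 20·log₁₀(37.5/3.3) = 77 − 21.11 = 55.89 dB.
exhaust stack: 92 − 20·log₁₀(12.2/3.3) = 92 − 11.36 = 80.64 dB.
Σ 10^(L/10) = 1.168e+08 → L_total = 10·log₁₀(1.168e+08) = 80.68 dB.

80.7 dB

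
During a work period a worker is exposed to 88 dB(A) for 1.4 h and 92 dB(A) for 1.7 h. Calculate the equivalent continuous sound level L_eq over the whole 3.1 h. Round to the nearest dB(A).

91 dB(A)

L_eq = 10·log₁₀[(1/T)·Σ tᵢ·10^(Lᵢ/10)] with T = 3.1 h.
Σ tᵢ·10^(Lᵢ/10) = 1.4·10^(88/10) + 1.7·10^(92/10) = 3.578e+09.
L_eq = 10·log₁₀(3.578e+09/3.1) = 90.62 dB(A).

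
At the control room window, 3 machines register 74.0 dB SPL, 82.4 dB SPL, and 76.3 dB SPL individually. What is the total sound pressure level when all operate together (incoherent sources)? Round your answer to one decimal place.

For uncorrelated sources the intensities add, so convert each level to linear form, sum, and take 10·log₁₀ of the total.
Σ 10^(L/10) = 10^(74.0/10) + 10^(82.4/10) + 10^(76.3/10) = 2.416e+08.
L_total = 10·log₁₀(2.416e+08) = 83.83 dB SPL.

83.8 dB SPL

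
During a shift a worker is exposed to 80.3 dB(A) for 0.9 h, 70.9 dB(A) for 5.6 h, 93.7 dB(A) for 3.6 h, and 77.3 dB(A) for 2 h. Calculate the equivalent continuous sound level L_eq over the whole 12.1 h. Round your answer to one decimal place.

88.6 dB(A)

The energy average is taken in the linear domain: L_eq = 10·log₁₀[(Σ tᵢ·10^(Lᵢ/10))/T], T = 12.1 h.
Σ tᵢ·10^(Lᵢ/10) = 0.9·10^(80.3/10) + 5.6·10^(70.9/10) + 3.6·10^(93.7/10) + 2·10^(77.3/10) = 8.712e+09.
L_eq = 10·log₁₀(8.712e+09/12.1) = 88.57 dB(A).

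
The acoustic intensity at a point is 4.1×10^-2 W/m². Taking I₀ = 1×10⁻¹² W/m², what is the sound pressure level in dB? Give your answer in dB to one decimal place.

106.1 dB

Dividing by I₀ shifts the exponent by 12: I/I₀ = 4.1×10^10.
L = 10·(0.6128 + 10) = 106.13 dB.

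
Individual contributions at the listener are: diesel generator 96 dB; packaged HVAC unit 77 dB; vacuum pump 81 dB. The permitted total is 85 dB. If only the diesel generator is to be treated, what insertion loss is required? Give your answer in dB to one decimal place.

The untreated sources together contribute 10^(77/10) + 10^(81/10) = 1.760e+08, i.e. 82.46 dB.
The limit corresponds to 10^(85/10) = 3.162e+08; subtracting the fixed part leaves 1.402e+08 for the diesel generator, i.e. 81.47 dB.
So the diesel generator must be reduced from 96 to 81.47 dB: IL = 14.53 dB.

14.5 dB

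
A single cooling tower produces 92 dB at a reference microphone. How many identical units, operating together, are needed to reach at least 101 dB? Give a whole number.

The shortfall is 101 − 92 = 9.0 dB, and N units add 10·log₁₀ N, so need 10·log₁₀ N ≥ 9.0.
N ≥ 10^(9.0/10) = 7.943, so N = 8.

8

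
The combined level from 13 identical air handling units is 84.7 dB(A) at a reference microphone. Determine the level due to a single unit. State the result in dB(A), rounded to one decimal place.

13 equal contributions raise the level by 10·log₁₀ 13 = 11.139 dB, so each unit alone gives 84.7 − 11.139.

73.6 dB(A)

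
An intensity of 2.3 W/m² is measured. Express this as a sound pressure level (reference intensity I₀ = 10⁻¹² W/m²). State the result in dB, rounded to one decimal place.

123.6 dB

L = 10·log₁₀(I/I₀) = 10·log₁₀(2.3/10⁻¹²) = 10·log₁₀(2.3×10^12).
L = 10·(0.3617 + 12) = 123.62 dB.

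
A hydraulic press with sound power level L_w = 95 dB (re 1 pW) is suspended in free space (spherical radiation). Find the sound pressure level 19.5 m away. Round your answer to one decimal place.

Free-field spherical radiation: L_p = L_w − 10·log₁₀(4π·r²), r = 19.5 m.
4π·r² = 4778 m², 10·log₁₀ of that is 36.793 dB.
L_p = 95 − 36.793 = 58.21 dB.

58.2 dB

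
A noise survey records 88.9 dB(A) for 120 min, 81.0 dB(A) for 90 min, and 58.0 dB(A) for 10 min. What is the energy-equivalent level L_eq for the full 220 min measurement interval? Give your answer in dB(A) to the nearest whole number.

87 dB(A)

L_eq = 10·log₁₀[(1/T)·Σ tᵢ·10^(Lᵢ/10)] with T = 220 min.
Σ tᵢ·10^(Lᵢ/10) = 120·10^(88.9/10) + 90·10^(81.0/10) + 10·10^(58.0/10) = 1.045e+11.
L_eq = 10·log₁₀(1.045e+11/220) = 86.77 dB(A).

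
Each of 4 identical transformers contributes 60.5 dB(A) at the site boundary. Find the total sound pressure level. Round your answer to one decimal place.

66.5 dB(A)

L_total = L₁ + 10·log₁₀ N for N identical incoherent sources.
L_total = 60.5 + 10·log₁₀(4) = 60.5 + 6.021 = 66.52 dB(A).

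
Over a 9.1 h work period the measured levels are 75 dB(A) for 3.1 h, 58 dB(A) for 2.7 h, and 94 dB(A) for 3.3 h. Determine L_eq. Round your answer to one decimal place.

Weight each interval's intensity by its duration and average over T = 9.1 h:
Σ tᵢ·10^(Lᵢ/10) = 3.1·10^(75/10) + 2.7·10^(58/10) + 3.3·10^(94/10) = 8.389e+09.
L_eq = 10·log₁₀(8.389e+09/9.1) = 89.65 dB(A).

89.6 dB(A)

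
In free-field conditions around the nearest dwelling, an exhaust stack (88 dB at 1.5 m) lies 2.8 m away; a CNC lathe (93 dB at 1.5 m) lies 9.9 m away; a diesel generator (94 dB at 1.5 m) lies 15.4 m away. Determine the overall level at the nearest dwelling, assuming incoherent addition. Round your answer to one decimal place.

84.0 dB

Apply inverse-square spreading to bring every level to the receiver, then sum 10^(L/10).
exhaust stack: 88 − 20·log₁₀(2.8/1.5) = 88 − 5.42 = 82.58 dB.
CNC lathe: 93 − 20·log₁₀(9.9/1.5) = 93 − 16.39 = 76.61 dB.
diesel generator: 94 − 20·log₁₀(15.4/1.5) = 94 − 20.23 = 73.77 dB.
Σ 10^(L/10) = 2.507e+08 → L_total = 10·log₁₀(2.507e+08) = 83.99 dB.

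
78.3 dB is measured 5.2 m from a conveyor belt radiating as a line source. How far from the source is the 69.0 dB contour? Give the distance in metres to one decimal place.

44.3 m

For a line source L₁ − L₂ = 10·log₁₀(r₂/r₁), so r₂ = r₁·10^((L₁−L₂)/10).
r₂ = 5.2·10^((78.3−69.0)/10) = 5.2·10^(9.3/10) = 44.26 m.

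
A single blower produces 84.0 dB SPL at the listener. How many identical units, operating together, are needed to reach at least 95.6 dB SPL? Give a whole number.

The shortfall is 95.6 − 84.0 = 11.6 dB, and N units add 10·log₁₀ N, so need 10·log₁₀ N ≥ 11.6.
N ≥ 10^(11.6/10) = 14.454, so N = 15.

15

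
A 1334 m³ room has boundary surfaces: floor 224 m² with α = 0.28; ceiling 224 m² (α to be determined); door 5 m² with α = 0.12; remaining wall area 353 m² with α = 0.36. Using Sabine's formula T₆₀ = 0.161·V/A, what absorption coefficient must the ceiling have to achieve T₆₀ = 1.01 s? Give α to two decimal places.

0.10

Required total absorption A = 0.161·1334/1.01 = 212.65 m².
Absorption from the other surfaces = 224·0.28 + 5·0.12 + 353·0.36 = 190.40 m², so the ceiling must supply 22.25 m² over 224 m².
α = 22.25/224 = 0.099.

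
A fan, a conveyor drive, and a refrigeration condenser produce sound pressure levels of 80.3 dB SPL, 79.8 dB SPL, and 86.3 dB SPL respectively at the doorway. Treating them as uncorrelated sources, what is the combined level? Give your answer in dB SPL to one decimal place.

88.0 dB SPL

Incoherent sources combine by intensity addition: L_total = 10·log₁₀(Σ 10^(L_i/10)).
Σ 10^(L/10) = 10^(80.3/10) + 10^(79.8/10) + 10^(86.3/10) = 6.292e+08.
L_total = 10·log₁₀(6.292e+08) = 87.99 dB SPL.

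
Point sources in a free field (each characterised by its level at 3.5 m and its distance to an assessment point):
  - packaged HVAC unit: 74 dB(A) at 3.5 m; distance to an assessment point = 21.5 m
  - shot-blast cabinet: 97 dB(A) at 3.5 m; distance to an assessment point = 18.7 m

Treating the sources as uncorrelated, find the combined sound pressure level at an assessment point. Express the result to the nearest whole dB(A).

Propagate each source to the receiver with L = L_ref − 20·log₁₀(r/r_ref), then add intensities.
packaged HVAC unit: 74 − 20·log₁₀(21.5/3.5) = 74 − 15.77 = 58.23 dB(A).
shot-blast cabinet: 97 − 20·log₁₀(18.7/3.5) = 97 − 14.56 = 82.44 dB(A).
Σ 10^(L/10) = 1.762e+08 → L_total = 10·log₁₀(1.762e+08) = 82.46 dB(A).

82 dB(A)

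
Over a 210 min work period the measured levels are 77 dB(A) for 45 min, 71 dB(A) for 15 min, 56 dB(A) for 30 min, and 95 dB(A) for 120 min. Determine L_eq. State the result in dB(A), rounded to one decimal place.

92.6 dB(A)

L_eq = 10·log₁₀[(1/T)·Σ tᵢ·10^(Lᵢ/10)] with T = 210 min.
Σ tᵢ·10^(Lᵢ/10) = 45·10^(77/10) + 15·10^(71/10) + 30·10^(56/10) + 120·10^(95/10) = 3.819e+11.
L_eq = 10·log₁₀(3.819e+11/210) = 92.60 dB(A).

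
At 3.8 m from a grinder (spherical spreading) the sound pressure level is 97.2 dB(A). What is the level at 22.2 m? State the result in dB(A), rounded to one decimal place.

81.9 dB(A)

Point-source attenuation: ΔL = 20·log₁₀(r₂/r₁) = 20·log₁₀(22.2/3.8) = 15.331 dB.
L₂ = 97.2 − 20·log₁₀(22.2/3.8) = 97.2 − 15.331 = 81.87 dB(A).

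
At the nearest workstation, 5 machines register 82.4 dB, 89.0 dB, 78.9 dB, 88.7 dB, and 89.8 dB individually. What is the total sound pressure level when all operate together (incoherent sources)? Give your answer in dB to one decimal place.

For uncorrelated sources the intensities add, so convert each level to linear form, sum, and take 10·log₁₀ of the total.
Σ 10^(L/10) = 10^(82.4/10) + 10^(89.0/10) + 10^(78.9/10) + 10^(88.7/10) + 10^(89.8/10) = 2.742e+09.
L_total = 10·log₁₀(2.742e+09) = 94.38 dB.

94.4 dB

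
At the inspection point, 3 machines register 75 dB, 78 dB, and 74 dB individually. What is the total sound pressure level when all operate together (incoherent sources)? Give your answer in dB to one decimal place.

80.8 dB

Incoherent sources combine by intensity addition: L_total = 10·log₁₀(Σ 10^(L_i/10)).
Σ 10^(L/10) = 10^(75/10) + 10^(78/10) + 10^(74/10) = 1.198e+08.
L_total = 10·log₁₀(1.198e+08) = 80.79 dB.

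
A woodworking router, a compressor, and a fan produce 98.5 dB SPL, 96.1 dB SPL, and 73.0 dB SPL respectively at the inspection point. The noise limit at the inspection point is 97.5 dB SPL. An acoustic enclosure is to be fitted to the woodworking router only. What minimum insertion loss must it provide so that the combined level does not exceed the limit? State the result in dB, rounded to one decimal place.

Everything except the woodworking router sums to 10^(96.1/10) + 10^(73.0/10) = 4.094e+09 in linear terms, 96.12 dB SPL.
The limit corresponds to 10^(97.5/10) = 5.623e+09; subtracting the fixed part leaves 1.530e+09 for the woodworking router, i.e. 91.85 dB SPL.
Required insertion loss = 98.5 − 91.85 = 6.65 dB.

6.7 dB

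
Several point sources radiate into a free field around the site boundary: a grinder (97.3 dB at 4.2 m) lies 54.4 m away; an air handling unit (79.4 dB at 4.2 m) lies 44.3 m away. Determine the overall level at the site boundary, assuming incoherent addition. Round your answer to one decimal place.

75.2 dB

Propagate each source to the receiver with L = L_ref − 20·log₁₀(r/r_ref), then add intensities.
grinder: 97.3 − 20·log₁₀(54.4/4.2) = 97.3 − 22.25 = 75.05 dB.
air handling unit: 79.4 − 20·log₁₀(44.3/4.2) = 79.4 − 20.46 = 58.94 dB.
Σ 10^(L/10) = 3.279e+07 → L_total = 10·log₁₀(3.279e+07) = 75.16 dB.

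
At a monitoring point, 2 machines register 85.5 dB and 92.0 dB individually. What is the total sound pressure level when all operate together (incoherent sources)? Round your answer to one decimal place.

Incoherent sources combine by intensity addition: L_total = 10·log₁₀(Σ 10^(L_i/10)).
Σ 10^(L/10) = 10^(85.5/10) + 10^(92.0/10) = 1.940e+09.
L_total = 10·log₁₀(1.940e+09) = 92.88 dB.

92.9 dB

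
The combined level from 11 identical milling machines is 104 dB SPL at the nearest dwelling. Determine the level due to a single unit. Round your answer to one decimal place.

93.6 dB SPL

For N identical incoherent sources L_total = L₁ + 10·log₁₀ N, so L₁ = 104 − 10·log₁₀(11) = 104 − 10.414.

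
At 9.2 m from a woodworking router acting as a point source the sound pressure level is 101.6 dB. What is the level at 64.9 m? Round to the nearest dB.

85 dB

Spherical spreading from a point source gives a 20·log₁₀(r₂/r₁) drop.
L₂ = 101.6 − 20·log₁₀(64.9/9.2) = 101.6 − 16.969 = 84.63 dB.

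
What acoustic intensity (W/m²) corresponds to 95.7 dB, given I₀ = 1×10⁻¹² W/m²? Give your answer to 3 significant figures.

I/I₀ = 10^(95.7/10) = 3.715e+09, so I = 3.715e+09 × 10⁻¹² W/m².

0.00372 W/m²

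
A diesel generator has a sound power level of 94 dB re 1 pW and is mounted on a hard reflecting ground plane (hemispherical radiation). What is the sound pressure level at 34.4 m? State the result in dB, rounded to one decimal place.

The power spreads over a hemisphere of area 2π·r², so L_p = L_w − 10·log₁₀(2π·r²).
2π·r² = 7435 m², 10·log₁₀ of that is 38.713 dB.
L_p = 94 − 38.713 = 55.29 dB.

55.3 dB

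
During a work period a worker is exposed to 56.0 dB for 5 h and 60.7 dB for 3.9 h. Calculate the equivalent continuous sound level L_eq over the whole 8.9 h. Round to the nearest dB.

59 dB

The energy average is taken in the linear domain: L_eq = 10·log₁₀[(Σ tᵢ·10^(Lᵢ/10))/T], T = 8.9 h.
Σ tᵢ·10^(Lᵢ/10) = 5·10^(56.0/10) + 3.9·10^(60.7/10) = 6.573e+06.
L_eq = 10·log₁₀(6.573e+06/8.9) = 58.68 dB.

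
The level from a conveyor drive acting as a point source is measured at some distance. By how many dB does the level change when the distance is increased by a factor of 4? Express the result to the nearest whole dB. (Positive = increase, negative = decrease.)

-12 dB

A point source loses 6 dB per doubling of distance; generally ΔL = −20·log₁₀(r₂/r₁).
ΔL = −20·log₁₀(4) = -12.04 dB.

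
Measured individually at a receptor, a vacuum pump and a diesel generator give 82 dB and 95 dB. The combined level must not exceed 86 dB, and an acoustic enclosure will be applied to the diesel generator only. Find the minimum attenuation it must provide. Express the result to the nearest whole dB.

Fixed contribution from the other source: Σ 10^(L/10) = 10^(82/10) = 1.585e+08 (82.00 dB).
The limit corresponds to 10^(86/10) = 3.981e+08; subtracting the fixed part leaves 2.396e+08 for the diesel generator, i.e. 83.80 dB.
Required insertion loss = 95 − 83.80 = 11.20 dB.

11 dB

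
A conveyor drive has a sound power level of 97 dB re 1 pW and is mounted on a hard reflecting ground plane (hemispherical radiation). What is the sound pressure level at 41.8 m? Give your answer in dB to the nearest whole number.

57 dB

The power spreads over a hemisphere of area 2π·r², so L_p = L_w − 10·log₁₀(2π·r²).
2π·r² = 1.098e+04 m², 10·log₁₀ of that is 40.405 dB.
L_p = 97 − 40.405 = 56.59 dB.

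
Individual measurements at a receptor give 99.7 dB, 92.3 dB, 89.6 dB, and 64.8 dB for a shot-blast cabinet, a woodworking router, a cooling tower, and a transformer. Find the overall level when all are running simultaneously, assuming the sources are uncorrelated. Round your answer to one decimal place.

For uncorrelated sources the intensities add, so convert each level to linear form, sum, and take 10·log₁₀ of the total.
Σ 10^(L/10) = 10^(99.7/10) + 10^(92.3/10) + 10^(89.6/10) + 10^(64.8/10) = 1.195e+10.
L_total = 10·log₁₀(1.195e+10) = 100.77 dB.

100.8 dB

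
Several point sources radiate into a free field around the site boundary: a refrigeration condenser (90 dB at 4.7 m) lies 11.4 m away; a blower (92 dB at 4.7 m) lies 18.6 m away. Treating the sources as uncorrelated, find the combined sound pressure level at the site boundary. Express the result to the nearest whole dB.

Propagate each source to the receiver with L = L_ref − 20·log₁₀(r/r_ref), then add intensities.
refrigeration condenser: 90 − 20·log₁₀(11.4/4.7) = 90 − 7.70 = 82.30 dB.
blower: 92 − 20·log₁₀(18.6/4.7) = 92 − 11.95 = 80.05 dB.
Σ 10^(L/10) = 2.712e+08 → L_total = 10·log₁₀(2.712e+08) = 84.33 dB.

84 dB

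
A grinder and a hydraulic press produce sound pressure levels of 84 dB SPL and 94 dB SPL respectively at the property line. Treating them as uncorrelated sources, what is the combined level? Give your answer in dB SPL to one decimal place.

94.4 dB SPL

For uncorrelated sources the intensities add, so convert each level to linear form, sum, and take 10·log₁₀ of the total.
Σ 10^(L/10) = 10^(84/10) + 10^(94/10) = 2.763e+09.
L_total = 10·log₁₀(2.763e+09) = 94.41 dB SPL.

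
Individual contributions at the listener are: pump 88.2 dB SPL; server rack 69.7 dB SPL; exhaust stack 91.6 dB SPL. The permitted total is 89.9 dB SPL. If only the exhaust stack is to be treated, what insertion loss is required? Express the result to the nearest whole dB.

Everything except the exhaust stack sums to 10^(88.2/10) + 10^(69.7/10) = 6.700e+08 in linear terms, 88.26 dB SPL.
The limit corresponds to 10^(89.9/10) = 9.772e+08; subtracting the fixed part leaves 3.072e+08 for the exhaust stack, i.e. 84.87 dB SPL.
Required insertion loss = 91.6 − 84.87 = 6.73 dB.

7 dB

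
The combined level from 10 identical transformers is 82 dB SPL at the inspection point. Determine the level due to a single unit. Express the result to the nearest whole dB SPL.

72 dB SPL

Dividing the total intensity by 10 lowers the level by 10·log₁₀ 10 = 10.000 dB: L₁ = 82 − 10.000.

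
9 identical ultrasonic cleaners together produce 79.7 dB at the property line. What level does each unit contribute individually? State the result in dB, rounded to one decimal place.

9 equal contributions raise the level by 10·log₁₀ 9 = 9.542 dB, so each unit alone gives 79.7 − 9.542.

70.2 dB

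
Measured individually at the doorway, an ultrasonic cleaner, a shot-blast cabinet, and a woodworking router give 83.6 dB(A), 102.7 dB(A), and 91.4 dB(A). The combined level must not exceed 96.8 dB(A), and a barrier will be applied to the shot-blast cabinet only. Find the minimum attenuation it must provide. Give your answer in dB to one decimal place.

7.7 dB

Everything except the shot-blast cabinet sums to 10^(83.6/10) + 10^(91.4/10) = 1.609e+09 in linear terms, 92.07 dB(A).
The limit corresponds to 10^(96.8/10) = 4.786e+09; subtracting the fixed part leaves 3.177e+09 for the shot-blast cabinet, i.e. 95.02 dB(A).
So the shot-blast cabinet must be reduced from 102.7 to 95.02 dB(A): IL = 7.68 dB.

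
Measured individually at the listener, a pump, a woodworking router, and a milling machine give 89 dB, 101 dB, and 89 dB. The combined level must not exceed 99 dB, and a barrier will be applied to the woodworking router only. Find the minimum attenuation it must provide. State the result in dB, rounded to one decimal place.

Everything except the woodworking router sums to 10^(89/10) + 10^(89/10) = 1.589e+09 in linear terms, 92.01 dB.
To meet 99 dB overall, the treated woodworking router may contribute at most 10^(99/10) − 1.589e+09 = 6.355e+09, i.e. 98.03 dB.
Required insertion loss = 101 − 98.03 = 2.97 dB.

3.0 dB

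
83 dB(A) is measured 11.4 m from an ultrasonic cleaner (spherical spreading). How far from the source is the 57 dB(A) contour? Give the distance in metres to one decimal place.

For a point source L₁ − L₂ = 20·log₁₀(r₂/r₁), so r₂ = r₁·10^((L₁−L₂)/20).
r₂ = 11.4·10^((83−57)/20) = 11.4·10^(26.0/20) = 227.46 m.

227.5 m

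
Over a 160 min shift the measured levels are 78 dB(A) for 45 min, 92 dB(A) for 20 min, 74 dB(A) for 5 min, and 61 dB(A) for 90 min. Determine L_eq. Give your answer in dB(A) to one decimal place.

Weight each interval's intensity by its duration and average over T = 160 min:
Σ tᵢ·10^(Lᵢ/10) = 45·10^(78/10) + 20·10^(92/10) + 5·10^(74/10) + 90·10^(61/10) = 3.478e+10.
L_eq = 10·log₁₀(3.478e+10/160) = 83.37 dB(A).

83.4 dB(A)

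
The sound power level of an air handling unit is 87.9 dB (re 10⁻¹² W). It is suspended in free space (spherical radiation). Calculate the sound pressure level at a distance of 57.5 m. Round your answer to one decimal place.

The power spreads over a sphere of area 4π·r², so L_p = L_w − 10·log₁₀(4π·r²).
4π·r² = 4.155e+04 m², 10·log₁₀ of that is 46.185 dB.
L_p = 87.9 − 46.185 = 41.71 dB.

41.7 dB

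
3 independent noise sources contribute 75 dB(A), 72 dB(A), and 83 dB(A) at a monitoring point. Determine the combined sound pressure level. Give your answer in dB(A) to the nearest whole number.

84 dB(A)

Incoherent sources combine by intensity addition: L_total = 10·log₁₀(Σ 10^(L_i/10)).
Σ 10^(L/10) = 10^(75/10) + 10^(72/10) + 10^(83/10) = 2.470e+08.
L_total = 10·log₁₀(2.470e+08) = 83.93 dB(A).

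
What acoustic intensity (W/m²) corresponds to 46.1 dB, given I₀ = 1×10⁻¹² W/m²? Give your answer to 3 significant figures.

L = 10·log₁₀(I/I₀) ⇒ I = I₀·10^(L/10) = 10⁻¹² × 10^4.61.

4.07e-08 W/m²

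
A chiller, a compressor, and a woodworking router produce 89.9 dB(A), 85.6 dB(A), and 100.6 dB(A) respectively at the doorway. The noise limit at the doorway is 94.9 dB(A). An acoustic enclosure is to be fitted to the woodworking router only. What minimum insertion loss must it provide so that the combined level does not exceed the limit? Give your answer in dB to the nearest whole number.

The untreated sources together contribute 10^(89.9/10) + 10^(85.6/10) = 1.340e+09, i.e. 91.27 dB(A).
To meet 94.9 dB(A) overall, the treated woodworking router may contribute at most 10^(94.9/10) − 1.340e+09 = 1.750e+09, i.e. 92.43 dB(A).
Required insertion loss = 100.6 − 92.43 = 8.17 dB.

8 dB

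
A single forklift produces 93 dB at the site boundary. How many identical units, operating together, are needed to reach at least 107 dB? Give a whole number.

Need L₁ + 10·log₁₀ N ≥ 107, i.e. log₁₀ N ≥ 1.40.
N ≥ 10^(14.0/10) = 25.119, so N = 26.

26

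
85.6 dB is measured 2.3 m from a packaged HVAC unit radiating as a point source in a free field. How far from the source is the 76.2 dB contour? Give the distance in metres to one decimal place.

The 9.4 dB drop corresponds to a distance ratio of 10^(9.4/20) for a point source.
r₂ = 2.3·10^((85.6−76.2)/20) = 2.3·10^(9.4/20) = 6.79 m.

6.8 m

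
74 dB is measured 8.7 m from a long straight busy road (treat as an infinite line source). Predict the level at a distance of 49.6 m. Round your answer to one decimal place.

66.4 dB

Line-source attenuation: ΔL = 10·log₁₀(r₂/r₁) = 10·log₁₀(49.6/8.7) = 7.560 dB.
L₂ = 74 − 10·log₁₀(49.6/8.7) = 74 − 7.560 = 66.44 dB.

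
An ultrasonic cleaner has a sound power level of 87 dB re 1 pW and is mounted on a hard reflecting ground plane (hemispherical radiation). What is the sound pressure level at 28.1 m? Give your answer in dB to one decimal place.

L_p = L_w − 10·log₁₀(2π·r²) with r = 28.1 m.
2π·r² = 4961 m², 10·log₁₀ of that is 36.956 dB.
L_p = 87 − 36.956 = 50.04 dB.

50.0 dB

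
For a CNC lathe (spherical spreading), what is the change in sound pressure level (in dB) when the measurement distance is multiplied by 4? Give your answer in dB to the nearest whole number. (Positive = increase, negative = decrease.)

Point-source spreading: ΔL = −20·log₁₀(r₂/r₁).
ΔL = −20·log₁₀(4) = -12.04 dB.

-12 dB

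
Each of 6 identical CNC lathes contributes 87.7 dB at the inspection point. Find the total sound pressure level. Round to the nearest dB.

95 dB

L_total = L₁ + 10·log₁₀ N for N identical incoherent sources.
L_total = 87.7 + 10·log₁₀(6) = 87.7 + 7.782 = 95.48 dB.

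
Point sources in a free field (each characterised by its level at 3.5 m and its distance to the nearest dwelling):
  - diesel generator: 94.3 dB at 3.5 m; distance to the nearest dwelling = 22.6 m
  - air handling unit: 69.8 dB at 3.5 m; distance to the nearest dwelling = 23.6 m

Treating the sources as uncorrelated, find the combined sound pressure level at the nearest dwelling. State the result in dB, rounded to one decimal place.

Propagate each source to the receiver with L = L_ref − 20·log₁₀(r/r_ref), then add intensities.
diesel generator: 94.3 − 20·log₁₀(22.6/3.5) = 94.3 − 16.20 = 78.10 dB.
air handling unit: 69.8 − 20·log₁₀(23.6/3.5) = 69.8 − 16.58 = 53.22 dB.
Σ 10^(L/10) = 6.476e+07 → L_total = 10·log₁₀(6.476e+07) = 78.11 dB.

78.1 dB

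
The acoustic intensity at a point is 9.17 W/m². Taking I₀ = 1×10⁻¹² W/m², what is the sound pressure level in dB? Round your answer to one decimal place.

Dividing by I₀ shifts the exponent by 12: I/I₀ = 9.17×10^12.
L = 10·(0.9624 + 12) = 129.62 dB.

129.6 dB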